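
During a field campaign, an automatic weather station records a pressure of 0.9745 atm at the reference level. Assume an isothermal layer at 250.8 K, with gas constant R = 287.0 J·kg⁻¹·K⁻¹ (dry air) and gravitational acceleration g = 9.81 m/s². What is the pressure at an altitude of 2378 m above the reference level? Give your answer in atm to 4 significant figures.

P ≈ 0.7047 atm

Scale height: H = RT/g = 287.0 × 250.8 / 9.81 = 7337.4 m.
Barometric formula: P = P₀ exp(−z/H).
z/H = 2378.0/7337.4 = 0.32409; exp(−0.32409) = 0.72319.
P = 0.9745 × 0.72319 = 0.70475 atm.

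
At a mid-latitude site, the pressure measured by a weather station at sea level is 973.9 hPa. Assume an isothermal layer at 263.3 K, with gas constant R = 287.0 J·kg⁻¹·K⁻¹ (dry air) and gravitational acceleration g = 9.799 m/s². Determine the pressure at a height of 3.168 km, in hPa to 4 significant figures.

P ≈ 645.8 hPa

Scale height: H = RT/g = 287.0 × 263.3 / 9.799 = 7711.7 m.
Barometric formula: P = P₀ exp(−z/H).
z/H = 3168.0/7711.7 = 0.41080; exp(−0.41080) = 0.66312.
P = 973.9 × 0.66312 = 645.81 hPa.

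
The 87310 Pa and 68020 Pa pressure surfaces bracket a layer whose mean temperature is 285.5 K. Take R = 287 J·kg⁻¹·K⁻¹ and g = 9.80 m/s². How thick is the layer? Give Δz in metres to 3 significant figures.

Δz ≈ 2090 m

Hypsometric equation: Δz = (R T̄/g) ln(P₁/P₂).
R T̄/g = 287 × 285.5 / 9.80 = 8361.1 m.
ln(87310/68020) = ln(1.2836) = 0.24967.
Δz = 8361.1 × 0.24967 = 2087.5 m.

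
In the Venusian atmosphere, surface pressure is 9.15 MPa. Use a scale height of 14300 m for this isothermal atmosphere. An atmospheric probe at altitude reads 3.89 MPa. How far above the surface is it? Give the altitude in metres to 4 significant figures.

Invert the barometric formula: z = H ln(P₀/P).
P₀/P = 9.15/3.89 = 2.3522; ln(2.3522) = 0.85535.
z = 14300 × 0.85535 = 12232 m.

z ≈ 12230 m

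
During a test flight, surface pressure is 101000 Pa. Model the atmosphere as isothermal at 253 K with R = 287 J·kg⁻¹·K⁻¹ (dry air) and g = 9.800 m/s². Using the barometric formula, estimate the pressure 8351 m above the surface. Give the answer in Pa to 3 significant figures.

P ≈ 32700 Pa

Scale height: H = RT/g = 287 × 253 / 9.800 = 7409.3 m.
Barometric formula: P = P₀ exp(−z/H).
z/H = 8351.0/7409.3 = 1.1271; exp(−1.1271) = 0.32397.
P = 101000 × 0.32397 = 32721 Pa.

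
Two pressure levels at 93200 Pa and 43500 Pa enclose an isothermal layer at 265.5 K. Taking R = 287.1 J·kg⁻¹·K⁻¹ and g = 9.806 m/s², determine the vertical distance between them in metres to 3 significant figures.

Δz ≈ 5920 m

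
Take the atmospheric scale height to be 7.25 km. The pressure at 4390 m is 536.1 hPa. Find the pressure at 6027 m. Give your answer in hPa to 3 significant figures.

P ≈ 428 hPa

Between two levels, P₂ = P₁ exp(−Δz/H) with Δz = z₂ − z₁.
Δz = 6027.0 − 4390.0 = 1637.0 m; Δz/H = 1637.0/7250.0 = 0.22579.
P₂ = 536.1 × exp(−0.22579) = 536.1 × 0.79789 = 427.75 hPa.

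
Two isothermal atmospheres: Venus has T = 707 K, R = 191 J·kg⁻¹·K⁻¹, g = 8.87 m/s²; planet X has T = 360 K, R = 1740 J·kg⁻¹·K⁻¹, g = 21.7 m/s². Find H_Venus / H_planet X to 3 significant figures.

H = RT/g for each body.
H_Venus = 191 × 707 / 8.87 = 15224 m.
H_planet X = 1740 × 360 / 21.7 = 28866 m.
H_Venus/H_planet X = 15224/28866 = 0.52740.

H_Venus/H_planet X ≈ 0.527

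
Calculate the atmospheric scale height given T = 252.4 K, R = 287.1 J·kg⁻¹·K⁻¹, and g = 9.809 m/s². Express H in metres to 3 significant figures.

The scale height of an isothermal atmosphere is H = RT/g.
H = 287.1 × 252.4 / 9.809 = 72464/9.809 = 7387.5 m.

H ≈ 7390 m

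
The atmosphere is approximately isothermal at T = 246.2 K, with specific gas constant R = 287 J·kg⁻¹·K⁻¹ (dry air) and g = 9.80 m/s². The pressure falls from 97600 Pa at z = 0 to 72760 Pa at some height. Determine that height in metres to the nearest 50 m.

Scale height: H = RT/g = 287 × 246.2 / 9.80 = 7210.1 m.
Invert the barometric formula: z = H ln(P₀/P).
P₀/P = 97600/72760 = 1.3414; ln(1.3414) = 0.29371.
z = 7210.1 × 0.29371 = 2117.7 m.

z ≈ 2100 m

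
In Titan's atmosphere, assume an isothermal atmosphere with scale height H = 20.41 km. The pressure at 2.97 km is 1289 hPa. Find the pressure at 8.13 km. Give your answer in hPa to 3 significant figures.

P ≈ 1000 hPa

Between two levels, P₂ = P₁ exp(−Δz/H) with Δz = z₂ − z₁.
Δz = 8130.0 − 2970.0 = 5160.0 m; Δz/H = 5160.0/20410 = 0.25282.
P₂ = 1289 × exp(−0.25282) = 1289 × 0.77661 = 1001.1 hPa.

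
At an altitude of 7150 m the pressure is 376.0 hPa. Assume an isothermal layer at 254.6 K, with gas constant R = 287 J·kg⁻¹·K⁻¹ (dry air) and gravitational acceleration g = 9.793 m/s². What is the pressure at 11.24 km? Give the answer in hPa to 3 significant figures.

Scale height: H = RT/g = 287 × 254.6 / 9.793 = 7461.5 m.
Between two levels, P₂ = P₁ exp(−Δz/H) with Δz = z₂ − z₁.
Δz = 11240 − 7150.0 = 4090.0 m; Δz/H = 4090.0/7461.5 = 0.54815.
P₂ = 376.0 × exp(−0.54815) = 376.0 × 0.57802 = 217.34 hPa.

P ≈ 217 hPa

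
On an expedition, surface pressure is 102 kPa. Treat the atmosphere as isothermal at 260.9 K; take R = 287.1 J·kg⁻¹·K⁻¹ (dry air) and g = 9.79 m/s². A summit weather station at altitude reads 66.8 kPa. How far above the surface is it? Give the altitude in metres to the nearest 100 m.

z ≈ 3200 m

Scale height: H = RT/g = 287.1 × 260.9 / 9.79 = 7651.1 m.
Invert the barometric formula: z = H ln(P₀/P).
P₀/P = 102/66.8 = 1.5269; ln(1.5269) = 0.42324.
z = 7651.1 × 0.42324 = 3238.3 m.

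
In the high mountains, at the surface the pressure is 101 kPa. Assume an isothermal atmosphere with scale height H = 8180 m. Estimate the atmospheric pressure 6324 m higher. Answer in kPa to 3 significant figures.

Barometric formula: P = P₀ exp(−z/H).
z/H = 6324.0/8180.0 = 0.77311; exp(−0.77311) = 0.46158.
P = 101 × 0.46158 = 46.620 kPa.

P ≈ 46.6 kPa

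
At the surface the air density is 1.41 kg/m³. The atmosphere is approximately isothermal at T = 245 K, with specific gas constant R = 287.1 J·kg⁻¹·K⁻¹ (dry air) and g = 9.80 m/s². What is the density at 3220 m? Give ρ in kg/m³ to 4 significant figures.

Scale height: H = RT/g = 287.1 × 245 / 9.80 = 7177.5 m.
In an isothermal atmosphere, density decays like pressure: ρ = ρ₀ exp(−z/H).
z/H = 3220.0/7177.5 = 0.44862; exp(−0.44862) = 0.63851.
ρ = 1.41 × 0.63851 = 0.90030 kg/m³.

ρ ≈ 0.9003 kg/m³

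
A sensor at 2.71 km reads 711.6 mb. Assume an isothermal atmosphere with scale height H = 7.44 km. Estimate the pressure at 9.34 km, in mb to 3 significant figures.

P ≈ 292 mb

Between two levels, P₂ = P₁ exp(−Δz/H) with Δz = z₂ − z₁.
Δz = 9340.0 − 2710.0 = 6630.0 m; Δz/H = 6630.0/7440.0 = 0.89113.
P₂ = 711.6 × exp(−0.89113) = 711.6 × 0.41019 = 291.89 mb.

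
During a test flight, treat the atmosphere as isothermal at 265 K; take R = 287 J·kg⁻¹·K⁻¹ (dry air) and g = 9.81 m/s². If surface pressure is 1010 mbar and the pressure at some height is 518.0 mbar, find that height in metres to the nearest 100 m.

Scale height: H = RT/g = 287 × 265 / 9.81 = 7752.8 m.
Invert the barometric formula: z = H ln(P₀/P).
P₀/P = 1010/518.0 = 1.9498; ln(1.9498) = 0.66773.
z = 7752.8 × 0.66773 = 5176.8 m.

z ≈ 5200 m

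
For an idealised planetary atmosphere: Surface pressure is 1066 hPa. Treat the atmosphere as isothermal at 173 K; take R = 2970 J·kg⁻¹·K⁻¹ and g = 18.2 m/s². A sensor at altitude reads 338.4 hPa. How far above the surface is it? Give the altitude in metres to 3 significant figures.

z ≈ 32400 m

Scale height: H = RT/g = 2970 × 173 / 18.2 = 28231 m.
Invert the barometric formula: z = H ln(P₀/P).
P₀/P = 1066/338.4 = 3.1501; ln(3.1501) = 1.1474.
z = 28231 × 1.1474 = 32392 m.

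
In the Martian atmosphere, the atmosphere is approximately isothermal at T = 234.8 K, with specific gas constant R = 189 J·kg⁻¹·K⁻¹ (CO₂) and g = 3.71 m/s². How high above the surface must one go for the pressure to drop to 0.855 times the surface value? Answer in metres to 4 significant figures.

Scale height: H = RT/g = 189 × 234.8 / 3.71 = 11962 m.
Set P/P₀ = exp(−z/H) = 0.855, so z = −H ln(0.855).
−ln(0.855) = 0.15665; z = 11962 × 0.15665 = 1873.8 m.

z ≈ 1874 m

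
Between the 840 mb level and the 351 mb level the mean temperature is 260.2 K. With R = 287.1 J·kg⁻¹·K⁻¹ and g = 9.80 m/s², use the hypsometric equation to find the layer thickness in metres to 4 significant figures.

Δz ≈ 6652 m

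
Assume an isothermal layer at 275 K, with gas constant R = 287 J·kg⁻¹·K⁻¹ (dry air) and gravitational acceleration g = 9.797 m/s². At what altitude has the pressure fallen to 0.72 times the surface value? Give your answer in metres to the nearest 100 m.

z ≈ 2600 m

Scale height: H = RT/g = 287 × 275 / 9.797 = 8056.0 m.
Set P/P₀ = exp(−z/H) = 0.72, so z = −H ln(0.72).
−ln(0.72) = 0.32850; z = 8056.0 × 0.32850 = 2646.4 m.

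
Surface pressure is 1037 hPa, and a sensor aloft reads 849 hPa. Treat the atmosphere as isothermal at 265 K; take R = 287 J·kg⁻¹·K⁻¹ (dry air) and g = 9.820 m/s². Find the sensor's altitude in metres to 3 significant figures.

z ≈ 1550 m

Scale height: H = RT/g = 287 × 265 / 9.820 = 7744.9 m.
Invert the barometric formula: z = H ln(P₀/P).
P₀/P = 1037/849 = 1.2214; ln(1.2214) = 0.20000.
z = 7744.9 × 0.20000 = 1549.0 m.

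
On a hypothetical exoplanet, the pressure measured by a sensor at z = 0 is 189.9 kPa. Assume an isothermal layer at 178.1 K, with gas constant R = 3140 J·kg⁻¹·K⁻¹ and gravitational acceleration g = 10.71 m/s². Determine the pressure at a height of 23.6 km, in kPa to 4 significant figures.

P ≈ 120.8 kPa

Scale height: H = RT/g = 3140 × 178.1 / 10.71 = 52216 m.
Barometric formula: P = P₀ exp(−z/H).
z/H = 23600/52216 = 0.45197; exp(−0.45197) = 0.63637.
P = 189.9 × 0.63637 = 120.85 kPa.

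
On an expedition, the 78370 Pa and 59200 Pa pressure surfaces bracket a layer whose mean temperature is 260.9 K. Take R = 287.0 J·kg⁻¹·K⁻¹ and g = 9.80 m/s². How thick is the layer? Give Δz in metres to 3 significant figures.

Hypsometric equation: Δz = (R T̄/g) ln(P₁/P₂).
R T̄/g = 287.0 × 260.9 / 9.80 = 7640.6 m.
ln(78370/59200) = ln(1.3238) = 0.28051.
Δz = 7640.6 × 0.28051 = 2143.3 m.

Δz ≈ 2140 m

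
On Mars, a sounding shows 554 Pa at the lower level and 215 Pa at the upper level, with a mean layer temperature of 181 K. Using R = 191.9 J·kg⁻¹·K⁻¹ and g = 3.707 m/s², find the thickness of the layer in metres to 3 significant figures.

Hypsometric equation: Δz = (R T̄/g) ln(P₁/P₂).
R T̄/g = 191.9 × 181 / 3.707 = 9369.8 m.
ln(554/215) = ln(2.5767) = 0.94651.
Δz = 9369.8 × 0.94651 = 8868.6 m.

Δz ≈ 8870 m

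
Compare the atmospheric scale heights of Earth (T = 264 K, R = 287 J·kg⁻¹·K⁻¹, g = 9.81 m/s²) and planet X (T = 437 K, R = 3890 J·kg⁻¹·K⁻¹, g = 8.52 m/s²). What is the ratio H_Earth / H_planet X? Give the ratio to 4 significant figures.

H = RT/g for each body.
H_Earth = 287 × 264 / 9.81 = 7723.5 m.
H_planet X = 3890 × 437 / 8.52 = 199520 m.
H_Earth/H_planet X = 7723.5/199520 = 0.038710.

H_Earth/H_planet X ≈ 0.03871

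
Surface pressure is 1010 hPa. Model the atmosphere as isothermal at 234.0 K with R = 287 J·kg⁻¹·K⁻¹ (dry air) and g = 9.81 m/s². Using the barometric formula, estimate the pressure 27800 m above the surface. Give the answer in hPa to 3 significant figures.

P ≈ 17.4 hPa

Scale height: H = RT/g = 287 × 234.0 / 9.81 = 6845.9 m.
Barometric formula: P = P₀ exp(−z/H).
z/H = 27800/6845.9 = 4.0608; exp(−4.0608) = 0.017235.
P = 1010 × 0.017235 = 17.407 hPa.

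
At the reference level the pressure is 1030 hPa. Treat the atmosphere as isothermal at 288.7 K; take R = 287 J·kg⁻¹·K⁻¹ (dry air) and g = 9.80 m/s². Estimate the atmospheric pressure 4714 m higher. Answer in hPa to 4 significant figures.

Scale height: H = RT/g = 287 × 288.7 / 9.80 = 8454.8 m.
Barometric formula: P = P₀ exp(−z/H).
z/H = 4714.0/8454.8 = 0.55755; exp(−0.55755) = 0.57261.
P = 1030 × 0.57261 = 589.79 hPa.

P ≈ 589.8 hPa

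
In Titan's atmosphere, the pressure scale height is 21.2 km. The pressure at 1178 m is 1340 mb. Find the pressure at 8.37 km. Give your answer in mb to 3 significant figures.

P ≈ 954 mb

Between two levels, P₂ = P₁ exp(−Δz/H) with Δz = z₂ − z₁.
Δz = 8370.0 − 1178.0 = 7192.0 m; Δz/H = 7192.0/21200 = 0.33925.
P₂ = 1340 × exp(−0.33925) = 1340 × 0.71230 = 954.48 mb.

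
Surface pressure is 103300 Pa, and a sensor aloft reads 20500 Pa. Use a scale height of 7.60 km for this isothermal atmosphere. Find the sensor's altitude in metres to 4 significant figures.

Invert the barometric formula: z = H ln(P₀/P).
P₀/P = 103300/20500 = 5.0390; ln(5.0390) = 1.6172.
z = 7600.0 × 1.6172 = 12291 m.

z ≈ 12290 m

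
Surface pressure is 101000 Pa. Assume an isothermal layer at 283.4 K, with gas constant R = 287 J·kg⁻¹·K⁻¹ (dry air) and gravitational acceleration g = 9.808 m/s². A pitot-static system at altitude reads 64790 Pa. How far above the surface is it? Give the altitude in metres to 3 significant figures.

Scale height: H = RT/g = 287 × 283.4 / 9.808 = 8292.8 m.
Invert the barometric formula: z = H ln(P₀/P).
P₀/P = 101000/64790 = 1.5589; ln(1.5589) = 0.44398.
z = 8292.8 × 0.44398 = 3681.8 m.

z ≈ 3680 m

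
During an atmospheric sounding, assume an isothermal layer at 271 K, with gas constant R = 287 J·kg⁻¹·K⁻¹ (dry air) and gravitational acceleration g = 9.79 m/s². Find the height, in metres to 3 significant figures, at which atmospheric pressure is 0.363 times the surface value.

Scale height: H = RT/g = 287 × 271 / 9.79 = 7944.5 m.
Set P/P₀ = exp(−z/H) = 0.363, so z = −H ln(0.363).
−ln(0.363) = 1.0134; z = 7944.5 × 1.0134 = 8051.0 m.

z ≈ 8050 m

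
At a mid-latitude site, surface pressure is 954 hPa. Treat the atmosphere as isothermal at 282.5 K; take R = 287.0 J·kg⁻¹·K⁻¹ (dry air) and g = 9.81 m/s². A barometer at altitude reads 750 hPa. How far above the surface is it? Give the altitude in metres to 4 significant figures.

Scale height: H = RT/g = 287.0 × 282.5 / 9.81 = 8264.8 m.
Invert the barometric formula: z = H ln(P₀/P).
P₀/P = 954/750 = 1.2720; ln(1.2720) = 0.24059.
z = 8264.8 × 0.24059 = 1988.4 m.

z ≈ 1988 m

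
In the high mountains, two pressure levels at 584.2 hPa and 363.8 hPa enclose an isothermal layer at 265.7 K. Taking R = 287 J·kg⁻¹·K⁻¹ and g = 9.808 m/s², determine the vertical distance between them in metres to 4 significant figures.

Hypsometric equation: Δz = (R T̄/g) ln(P₁/P₂).
R T̄/g = 287 × 265.7 / 9.808 = 7774.9 m.
ln(584.2/363.8) = ln(1.6058) = 0.47362.
Δz = 7774.9 × 0.47362 = 3682.3 m.

Δz ≈ 3682 m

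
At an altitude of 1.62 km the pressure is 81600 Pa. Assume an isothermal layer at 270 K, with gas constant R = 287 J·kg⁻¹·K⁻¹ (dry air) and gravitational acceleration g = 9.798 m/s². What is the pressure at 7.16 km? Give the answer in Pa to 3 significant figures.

Scale height: H = RT/g = 287 × 270 / 9.798 = 7908.8 m.
Between two levels, P₂ = P₁ exp(−Δz/H) with Δz = z₂ − z₁.
Δz = 7160.0 − 1620.0 = 5540.0 m; Δz/H = 5540.0/7908.8 = 0.70049.
P₂ = 81600 × exp(−0.70049) = 81600 × 0.49634 = 40501 Pa.

P ≈ 40500 Pa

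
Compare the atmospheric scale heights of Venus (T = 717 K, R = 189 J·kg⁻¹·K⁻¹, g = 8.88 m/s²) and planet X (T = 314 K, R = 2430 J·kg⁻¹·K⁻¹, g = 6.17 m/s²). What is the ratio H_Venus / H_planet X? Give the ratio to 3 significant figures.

H = RT/g for each body.
H_Venus = 189 × 717 / 8.88 = 15260 m.
H_planet X = 2430 × 314 / 6.17 = 123670 m.
H_Venus/H_planet X = 15260/123670 = 0.12339.

H_Venus/H_planet X ≈ 0.123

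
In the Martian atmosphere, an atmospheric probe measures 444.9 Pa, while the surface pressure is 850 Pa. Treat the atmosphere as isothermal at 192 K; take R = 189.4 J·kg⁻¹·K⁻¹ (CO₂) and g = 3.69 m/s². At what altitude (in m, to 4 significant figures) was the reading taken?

Scale height: H = RT/g = 189.4 × 192 / 3.69 = 9855.0 m.
Invert the barometric formula: z = H ln(P₀/P).
P₀/P = 850/444.9 = 1.9105; ln(1.9105) = 0.64736.
z = 9855.0 × 0.64736 = 6379.7 m.

z ≈ 6380 m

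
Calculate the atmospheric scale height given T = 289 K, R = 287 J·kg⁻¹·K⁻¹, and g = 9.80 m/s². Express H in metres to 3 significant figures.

The scale height of an isothermal atmosphere is H = RT/g.
H = 287 × 289 / 9.80 = 82943/9.80 = 8463.6 m.

H ≈ 8460 m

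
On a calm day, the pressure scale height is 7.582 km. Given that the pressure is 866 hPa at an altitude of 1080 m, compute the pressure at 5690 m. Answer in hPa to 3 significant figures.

Between two levels, P₂ = P₁ exp(−Δz/H) with Δz = z₂ − z₁.
Δz = 5690.0 − 1080.0 = 4610.0 m; Δz/H = 4610.0/7582.0 = 0.60802.
P₂ = 866 × exp(−0.60802) = 866 × 0.54443 = 471.48 hPa.

P ≈ 471 hPa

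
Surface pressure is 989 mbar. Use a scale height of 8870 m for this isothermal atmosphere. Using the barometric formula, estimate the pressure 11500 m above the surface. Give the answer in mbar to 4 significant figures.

Barometric formula: P = P₀ exp(−z/H).
z/H = 11500/8870.0 = 1.2965; exp(−1.2965) = 0.27349.
P = 989 × 0.27349 = 270.48 mbar.

P ≈ 270.5 mbar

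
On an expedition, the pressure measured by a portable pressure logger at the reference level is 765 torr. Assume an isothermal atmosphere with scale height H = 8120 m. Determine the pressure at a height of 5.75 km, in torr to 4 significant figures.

P ≈ 376.8 torr

Barometric formula: P = P₀ exp(−z/H).
z/H = 5750.0/8120.0 = 0.70813; exp(−0.70813) = 0.49256.
P = 765 × 0.49256 = 376.81 torr.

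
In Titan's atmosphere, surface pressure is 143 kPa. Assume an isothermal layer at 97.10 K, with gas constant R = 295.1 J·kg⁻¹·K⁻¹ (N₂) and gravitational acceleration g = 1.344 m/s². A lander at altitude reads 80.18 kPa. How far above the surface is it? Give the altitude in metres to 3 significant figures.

Scale height: H = RT/g = 295.1 × 97.10 / 1.344 = 21320 m.
Invert the barometric formula: z = H ln(P₀/P).
P₀/P = 143/80.18 = 1.7835; ln(1.7835) = 0.57858.
z = 21320 × 0.57858 = 12335 m.

z ≈ 12300 m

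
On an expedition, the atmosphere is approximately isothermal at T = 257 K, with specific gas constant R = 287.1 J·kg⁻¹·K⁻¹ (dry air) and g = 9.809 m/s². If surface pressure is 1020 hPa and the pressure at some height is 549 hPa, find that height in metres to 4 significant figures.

Scale height: H = RT/g = 287.1 × 257 / 9.809 = 7522.1 m.
Invert the barometric formula: z = H ln(P₀/P).
P₀/P = 1020/549 = 1.8579; ln(1.8579) = 0.61945.
z = 7522.1 × 0.61945 = 4659.6 m.

z ≈ 4660 m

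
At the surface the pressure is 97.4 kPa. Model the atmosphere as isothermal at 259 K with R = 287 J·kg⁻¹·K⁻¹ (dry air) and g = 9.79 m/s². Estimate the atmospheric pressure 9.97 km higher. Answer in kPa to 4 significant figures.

P ≈ 26.20 kPa

Scale height: H = RT/g = 287 × 259 / 9.79 = 7592.7 m.
Barometric formula: P = P₀ exp(−z/H).
z/H = 9970.0/7592.7 = 1.3131; exp(−1.3131) = 0.26898.
P = 97.4 × 0.26898 = 26.199 kPa.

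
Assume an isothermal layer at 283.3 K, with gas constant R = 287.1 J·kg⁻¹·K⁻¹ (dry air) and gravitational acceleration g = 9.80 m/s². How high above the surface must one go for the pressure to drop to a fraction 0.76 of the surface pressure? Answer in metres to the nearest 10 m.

Scale height: H = RT/g = 287.1 × 283.3 / 9.80 = 8299.5 m.
Set P/P₀ = exp(−z/H) = 0.76, so z = −H ln(0.76).
−ln(0.76) = 0.27444; z = 8299.5 × 0.27444 = 2277.7 m.

z ≈ 2280 m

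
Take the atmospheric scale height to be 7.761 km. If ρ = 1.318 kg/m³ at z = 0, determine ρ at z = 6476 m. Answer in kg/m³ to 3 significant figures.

ρ ≈ 0.572 kg/m³

In an isothermal atmosphere, density decays like pressure: ρ = ρ₀ exp(−z/H).
z/H = 6476.0/7761.0 = 0.83443; exp(−0.83443) = 0.43412.
ρ = 1.318 × 0.43412 = 0.57217 kg/m³.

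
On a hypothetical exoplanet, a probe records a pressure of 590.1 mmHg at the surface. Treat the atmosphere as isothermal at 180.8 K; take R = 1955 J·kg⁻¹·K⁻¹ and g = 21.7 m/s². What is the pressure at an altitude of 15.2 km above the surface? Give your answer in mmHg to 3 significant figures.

Scale height: H = RT/g = 1955 × 180.8 / 21.7 = 16289 m.
Barometric formula: P = P₀ exp(−z/H).
z/H = 15200/16289 = 0.93315; exp(−0.93315) = 0.39331.
P = 590.1 × 0.39331 = 232.09 mmHg.

P ≈ 232 mmHg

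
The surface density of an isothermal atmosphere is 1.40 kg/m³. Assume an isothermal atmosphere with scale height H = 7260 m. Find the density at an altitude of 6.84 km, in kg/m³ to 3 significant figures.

In an isothermal atmosphere, density decays like pressure: ρ = ρ₀ exp(−z/H).
z/H = 6840.0/7260.0 = 0.94215; exp(−0.94215) = 0.38979.
ρ = 1.40 × 0.38979 = 0.54571 kg/m³.

ρ ≈ 0.546 kg/m³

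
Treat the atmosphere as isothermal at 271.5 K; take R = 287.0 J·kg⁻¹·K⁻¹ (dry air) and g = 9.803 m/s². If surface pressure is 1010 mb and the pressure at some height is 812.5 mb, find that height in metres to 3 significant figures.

z ≈ 1730 m

Scale height: H = RT/g = 287.0 × 271.5 / 9.803 = 7948.6 m.
Invert the barometric formula: z = H ln(P₀/P).
P₀/P = 1010/812.5 = 1.2431; ln(1.2431) = 0.21761.
z = 7948.6 × 0.21761 = 1729.7 m.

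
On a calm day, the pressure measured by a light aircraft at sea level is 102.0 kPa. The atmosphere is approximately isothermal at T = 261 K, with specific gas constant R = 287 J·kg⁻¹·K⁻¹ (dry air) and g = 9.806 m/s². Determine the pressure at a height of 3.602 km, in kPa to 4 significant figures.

Scale height: H = RT/g = 287 × 261 / 9.806 = 7638.9 m.
Barometric formula: P = P₀ exp(−z/H).
z/H = 3602.0/7638.9 = 0.47153; exp(−0.47153) = 0.62405.
P = 102.0 × 0.62405 = 63.653 kPa.

P ≈ 63.65 kPa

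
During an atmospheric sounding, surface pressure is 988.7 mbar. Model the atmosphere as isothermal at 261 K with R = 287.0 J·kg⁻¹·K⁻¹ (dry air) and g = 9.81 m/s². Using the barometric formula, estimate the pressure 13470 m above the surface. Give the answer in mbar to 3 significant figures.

Scale height: H = RT/g = 287.0 × 261 / 9.81 = 7635.8 m.
Barometric formula: P = P₀ exp(−z/H).
z/H = 13470/7635.8 = 1.7641; exp(−1.7641) = 0.17134.
P = 988.7 × 0.17134 = 169.40 mbar.

P ≈ 169 mbar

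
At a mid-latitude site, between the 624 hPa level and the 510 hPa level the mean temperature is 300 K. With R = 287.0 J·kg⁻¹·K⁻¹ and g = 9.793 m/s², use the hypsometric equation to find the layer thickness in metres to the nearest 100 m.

Hypsometric equation: Δz = (R T̄/g) ln(P₁/P₂).
R T̄/g = 287.0 × 300 / 9.793 = 8792.0 m.
ln(624/510) = ln(1.2235) = 0.20172.
Δz = 8792.0 × 0.20172 = 1773.5 m.

Δz ≈ 1800 m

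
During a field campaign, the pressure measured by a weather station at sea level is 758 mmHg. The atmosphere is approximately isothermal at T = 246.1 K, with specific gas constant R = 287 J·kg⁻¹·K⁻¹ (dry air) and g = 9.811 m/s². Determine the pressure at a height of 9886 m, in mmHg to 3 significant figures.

Scale height: H = RT/g = 287 × 246.1 / 9.811 = 7199.1 m.
Barometric formula: P = P₀ exp(−z/H).
z/H = 9886.0/7199.1 = 1.3732; exp(−1.3732) = 0.25330.
P = 758 × 0.25330 = 192.00 mmHg.

P ≈ 192 mmHg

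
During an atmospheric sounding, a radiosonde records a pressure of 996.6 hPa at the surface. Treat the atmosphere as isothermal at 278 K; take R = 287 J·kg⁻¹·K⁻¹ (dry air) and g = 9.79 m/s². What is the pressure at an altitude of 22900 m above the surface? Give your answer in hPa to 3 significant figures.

P ≈ 60.0 hPa

Scale height: H = RT/g = 287 × 278 / 9.79 = 8149.7 m.
Barometric formula: P = P₀ exp(−z/H).
z/H = 22900/8149.7 = 2.8099; exp(−2.8099) = 0.060211.
P = 996.6 × 0.060211 = 60.006 hPa.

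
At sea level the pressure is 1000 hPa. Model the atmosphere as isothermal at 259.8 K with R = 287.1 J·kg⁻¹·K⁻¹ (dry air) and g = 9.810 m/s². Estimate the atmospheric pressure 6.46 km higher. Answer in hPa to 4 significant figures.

P ≈ 427.6 hPa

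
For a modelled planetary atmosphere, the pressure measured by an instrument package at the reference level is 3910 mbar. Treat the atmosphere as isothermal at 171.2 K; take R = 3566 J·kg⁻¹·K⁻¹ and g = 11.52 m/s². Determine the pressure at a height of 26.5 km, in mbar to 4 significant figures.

P ≈ 2371 mbar

Scale height: H = RT/g = 3566 × 171.2 / 11.52 = 52995 m.
Barometric formula: P = P₀ exp(−z/H).
z/H = 26500/52995 = 0.50005; exp(−0.50005) = 0.60650.
P = 3910 × 0.60650 = 2371.4 mbar.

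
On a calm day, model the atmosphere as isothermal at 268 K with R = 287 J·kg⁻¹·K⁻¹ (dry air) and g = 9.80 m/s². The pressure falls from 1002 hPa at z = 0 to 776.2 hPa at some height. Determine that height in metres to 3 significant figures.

z ≈ 2000 m

Scale height: H = RT/g = 287 × 268 / 9.80 = 7848.6 m.
Invert the barometric formula: z = H ln(P₀/P).
P₀/P = 1002/776.2 = 1.2909; ln(1.2909) = 0.25534.
z = 7848.6 × 0.25534 = 2004.1 m.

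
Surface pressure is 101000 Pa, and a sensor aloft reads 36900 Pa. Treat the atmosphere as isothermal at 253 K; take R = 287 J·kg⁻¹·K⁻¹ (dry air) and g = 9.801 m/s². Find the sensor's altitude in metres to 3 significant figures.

z ≈ 7460 m

Scale height: H = RT/g = 287 × 253 / 9.801 = 7408.5 m.
Invert the barometric formula: z = H ln(P₀/P).
P₀/P = 101000/36900 = 2.7371; ln(2.7371) = 1.0069.
z = 7408.5 × 1.0069 = 7459.6 m.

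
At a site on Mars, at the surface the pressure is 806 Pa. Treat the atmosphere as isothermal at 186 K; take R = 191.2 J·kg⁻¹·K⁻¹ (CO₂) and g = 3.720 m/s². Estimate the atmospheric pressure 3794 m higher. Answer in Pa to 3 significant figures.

Scale height: H = RT/g = 191.2 × 186 / 3.720 = 9560.0 m.
Barometric formula: P = P₀ exp(−z/H).
z/H = 3794.0/9560.0 = 0.39686; exp(−0.39686) = 0.67243.
P = 806 × 0.67243 = 541.98 Pa.

P ≈ 542 Pa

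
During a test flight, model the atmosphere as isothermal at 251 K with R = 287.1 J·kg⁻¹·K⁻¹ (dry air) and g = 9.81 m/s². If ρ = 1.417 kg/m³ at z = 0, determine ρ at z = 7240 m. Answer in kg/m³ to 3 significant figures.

ρ ≈ 0.529 kg/m³

Scale height: H = RT/g = 287.1 × 251 / 9.81 = 7345.8 m.
In an isothermal atmosphere, density decays like pressure: ρ = ρ₀ exp(−z/H).
z/H = 7240.0/7345.8 = 0.98560; exp(−0.98560) = 0.37322.
ρ = 1.417 × 0.37322 = 0.52885 kg/m³.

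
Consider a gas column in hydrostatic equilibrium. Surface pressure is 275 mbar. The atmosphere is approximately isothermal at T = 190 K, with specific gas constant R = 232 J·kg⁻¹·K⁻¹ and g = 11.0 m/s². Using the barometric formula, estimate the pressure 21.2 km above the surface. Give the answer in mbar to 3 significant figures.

Scale height: H = RT/g = 232 × 190 / 11.0 = 4007.3 m.
Barometric formula: P = P₀ exp(−z/H).
z/H = 21200/4007.3 = 5.2903; exp(−5.2903) = 0.0050402.
P = 275 × 0.0050402 = 1.3861 mbar.

P ≈ 1.39 mbar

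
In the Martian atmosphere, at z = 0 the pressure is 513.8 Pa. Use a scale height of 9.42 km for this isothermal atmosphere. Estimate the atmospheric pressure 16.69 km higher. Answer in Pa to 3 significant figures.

P ≈ 87.4 Pa

Barometric formula: P = P₀ exp(−z/H).
z/H = 16690/9420.0 = 1.7718; exp(−1.7718) = 0.17003.
P = 513.8 × 0.17003 = 87.361 Pa.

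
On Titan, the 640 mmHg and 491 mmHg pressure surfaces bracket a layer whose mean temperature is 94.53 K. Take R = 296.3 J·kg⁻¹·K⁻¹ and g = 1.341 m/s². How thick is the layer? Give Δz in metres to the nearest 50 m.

Δz ≈ 5550 m

Hypsometric equation: Δz = (R T̄/g) ln(P₁/P₂).
R T̄/g = 296.3 × 94.53 / 1.341 = 20887 m.
ln(640/491) = ln(1.3035) = 0.26505.
Δz = 20887 × 0.26505 = 5536.1 m.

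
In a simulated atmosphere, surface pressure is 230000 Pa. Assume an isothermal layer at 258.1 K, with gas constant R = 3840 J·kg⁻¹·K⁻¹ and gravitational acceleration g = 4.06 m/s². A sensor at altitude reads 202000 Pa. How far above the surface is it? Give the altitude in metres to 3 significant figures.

z ≈ 31700 m

Scale height: H = RT/g = 3840 × 258.1 / 4.06 = 244110 m.
Invert the barometric formula: z = H ln(P₀/P).
P₀/P = 230000/202000 = 1.1386; ln(1.1386) = 0.12980.
z = 244110 × 0.12980 = 31685 m.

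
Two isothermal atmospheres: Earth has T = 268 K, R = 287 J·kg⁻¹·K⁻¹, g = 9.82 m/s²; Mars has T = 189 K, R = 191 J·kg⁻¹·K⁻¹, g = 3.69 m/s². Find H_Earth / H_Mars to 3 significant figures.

H = RT/g for each body.
H_Earth = 287 × 268 / 9.82 = 7832.6 m.
H_Mars = 191 × 189 / 3.69 = 9782.9 m.
H_Earth/H_Mars = 7832.6/9782.9 = 0.80064.

H_Earth/H_Mars ≈ 0.801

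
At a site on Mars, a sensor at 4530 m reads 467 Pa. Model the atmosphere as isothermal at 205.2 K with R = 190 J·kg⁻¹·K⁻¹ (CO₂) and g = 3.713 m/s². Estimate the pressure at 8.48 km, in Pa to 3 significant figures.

P ≈ 321 Pa

Scale height: H = RT/g = 190 × 205.2 / 3.713 = 10500 m.
Between two levels, P₂ = P₁ exp(−Δz/H) with Δz = z₂ − z₁.
Δz = 8480.0 − 4530.0 = 3950.0 m; Δz/H = 3950.0/10500 = 0.37619.
P₂ = 467 × exp(−0.37619) = 467 × 0.68647 = 320.58 Pa.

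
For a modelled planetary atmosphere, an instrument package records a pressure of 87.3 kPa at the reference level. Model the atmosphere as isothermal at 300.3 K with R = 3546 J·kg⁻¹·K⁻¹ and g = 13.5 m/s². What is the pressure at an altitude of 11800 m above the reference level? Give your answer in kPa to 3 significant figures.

Scale height: H = RT/g = 3546 × 300.3 / 13.5 = 78879 m.
Barometric formula: P = P₀ exp(−z/H).
z/H = 11800/78879 = 0.14960; exp(−0.14960) = 0.86105.
P = 87.3 × 0.86105 = 75.170 kPa.

P ≈ 75.2 kPa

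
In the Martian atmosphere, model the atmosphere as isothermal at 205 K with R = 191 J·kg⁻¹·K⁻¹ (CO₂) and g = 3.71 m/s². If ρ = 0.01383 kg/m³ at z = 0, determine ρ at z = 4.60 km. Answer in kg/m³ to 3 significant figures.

Scale height: H = RT/g = 191 × 205 / 3.71 = 10554 m.
In an isothermal atmosphere, density decays like pressure: ρ = ρ₀ exp(−z/H).
z/H = 4600.0/10554 = 0.43585; exp(−0.43585) = 0.64671.
ρ = 0.01383 × 0.64671 = 0.0089440 kg/m³.

ρ ≈ 0.00894 kg/m³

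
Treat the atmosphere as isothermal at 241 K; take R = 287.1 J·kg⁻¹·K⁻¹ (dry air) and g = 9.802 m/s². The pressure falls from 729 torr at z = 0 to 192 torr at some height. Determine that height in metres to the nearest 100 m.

Scale height: H = RT/g = 287.1 × 241 / 9.802 = 7058.9 m.
Invert the barometric formula: z = H ln(P₀/P).
P₀/P = 729/192 = 3.7969; ln(3.7969) = 1.3342.
z = 7058.9 × 1.3342 = 9418.0 m.

z ≈ 9400 m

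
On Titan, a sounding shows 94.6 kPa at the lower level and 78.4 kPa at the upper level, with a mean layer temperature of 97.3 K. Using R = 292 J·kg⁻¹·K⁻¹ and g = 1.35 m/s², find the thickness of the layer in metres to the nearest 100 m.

Hypsometric equation: Δz = (R T̄/g) ln(P₁/P₂).
R T̄/g = 292 × 97.3 / 1.35 = 21046 m.
ln(94.6/78.4) = ln(1.2066) = 0.18781.
Δz = 21046 × 0.18781 = 3952.6 m.

Δz ≈ 4000 m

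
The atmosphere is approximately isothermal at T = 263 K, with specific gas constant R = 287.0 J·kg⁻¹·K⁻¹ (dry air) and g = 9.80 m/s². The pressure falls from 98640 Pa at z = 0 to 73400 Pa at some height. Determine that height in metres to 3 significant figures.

z ≈ 2280 m

Scale height: H = RT/g = 287.0 × 263 / 9.80 = 7702.1 m.
Invert the barometric formula: z = H ln(P₀/P).
P₀/P = 98640/73400 = 1.3439; ln(1.3439) = 0.29558.
z = 7702.1 × 0.29558 = 2276.6 m.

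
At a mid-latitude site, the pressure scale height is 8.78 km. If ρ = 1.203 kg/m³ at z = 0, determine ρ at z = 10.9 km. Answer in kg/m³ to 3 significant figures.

ρ ≈ 0.348 kg/m³

In an isothermal atmosphere, density decays like pressure: ρ = ρ₀ exp(−z/H).
z/H = 10900/8780.0 = 1.2415; exp(−1.2415) = 0.28895.
ρ = 1.203 × 0.28895 = 0.34761 kg/m³.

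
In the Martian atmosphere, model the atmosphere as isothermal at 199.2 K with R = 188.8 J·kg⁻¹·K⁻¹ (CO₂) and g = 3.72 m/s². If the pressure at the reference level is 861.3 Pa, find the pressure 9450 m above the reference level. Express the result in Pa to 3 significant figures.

Scale height: H = RT/g = 188.8 × 199.2 / 3.72 = 10110 m.
Barometric formula: P = P₀ exp(−z/H).
z/H = 9450.0/10110 = 0.93472; exp(−0.93472) = 0.39270.
P = 861.3 × 0.39270 = 338.23 Pa.

P ≈ 338 Pa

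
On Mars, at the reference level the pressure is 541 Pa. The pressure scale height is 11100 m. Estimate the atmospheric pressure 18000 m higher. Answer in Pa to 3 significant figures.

P ≈ 107 Pa

Barometric formula: P = P₀ exp(−z/H).
z/H = 18000/11100 = 1.6216; exp(−1.6216) = 0.19758.
P = 541 × 0.19758 = 106.89 Pa.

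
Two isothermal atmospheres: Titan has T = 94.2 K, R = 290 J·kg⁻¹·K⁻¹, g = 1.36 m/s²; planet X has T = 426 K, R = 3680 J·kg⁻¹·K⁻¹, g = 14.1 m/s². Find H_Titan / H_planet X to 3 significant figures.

H_Titan/H_planet X ≈ 0.181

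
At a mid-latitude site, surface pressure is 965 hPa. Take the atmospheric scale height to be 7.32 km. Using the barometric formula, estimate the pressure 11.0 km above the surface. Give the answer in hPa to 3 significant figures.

Barometric formula: P = P₀ exp(−z/H).
z/H = 11000/7320.0 = 1.5027; exp(−1.5027) = 0.22253.
P = 965 × 0.22253 = 214.74 hPa.

P ≈ 215 hPa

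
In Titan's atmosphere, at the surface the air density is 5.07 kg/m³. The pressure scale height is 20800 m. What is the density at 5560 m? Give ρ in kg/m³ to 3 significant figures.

In an isothermal atmosphere, density decays like pressure: ρ = ρ₀ exp(−z/H).
z/H = 5560.0/20800 = 0.26731; exp(−0.26731) = 0.76544.
ρ = 5.07 × 0.76544 = 3.8808 kg/m³.

ρ ≈ 3.88 kg/m³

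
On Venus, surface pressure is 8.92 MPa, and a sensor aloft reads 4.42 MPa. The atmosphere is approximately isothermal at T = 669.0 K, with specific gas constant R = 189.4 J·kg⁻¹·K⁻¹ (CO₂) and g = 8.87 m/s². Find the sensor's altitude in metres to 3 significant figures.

z ≈ 10000 m

Scale height: H = RT/g = 189.4 × 669.0 / 8.87 = 14285 m.
Invert the barometric formula: z = H ln(P₀/P).
P₀/P = 8.92/4.42 = 2.0181; ln(2.0181) = 0.70216.
z = 14285 × 0.70216 = 10030 m.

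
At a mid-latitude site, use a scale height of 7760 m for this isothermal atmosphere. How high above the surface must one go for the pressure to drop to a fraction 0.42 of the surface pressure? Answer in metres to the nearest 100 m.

z ≈ 6700 m

Set P/P₀ = exp(−z/H) = 0.42, so z = −H ln(0.42).
−ln(0.42) = 0.86750; z = 7760.0 × 0.86750 = 6731.8 m.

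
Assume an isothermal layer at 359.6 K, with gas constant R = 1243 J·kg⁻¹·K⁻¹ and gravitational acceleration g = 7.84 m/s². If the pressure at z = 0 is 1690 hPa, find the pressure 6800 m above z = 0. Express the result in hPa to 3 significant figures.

Scale height: H = RT/g = 1243 × 359.6 / 7.84 = 57013 m.
Barometric formula: P = P₀ exp(−z/H).
z/H = 6800.0/57013 = 0.11927; exp(−0.11927) = 0.88757.
P = 1690 × 0.88757 = 1500.0 hPa.

P ≈ 1500 hPa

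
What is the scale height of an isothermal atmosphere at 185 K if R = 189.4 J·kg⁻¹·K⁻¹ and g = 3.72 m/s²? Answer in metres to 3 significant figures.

H ≈ 9420 m

The scale height of an isothermal atmosphere is H = RT/g.
H = 189.4 × 185 / 3.72 = 35039/3.72 = 9419.1 m.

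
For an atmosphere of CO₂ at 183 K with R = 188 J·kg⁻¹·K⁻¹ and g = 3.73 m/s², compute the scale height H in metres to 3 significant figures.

The scale height of an isothermal atmosphere is H = RT/g.
H = 188 × 183 / 3.73 = 34404/3.73 = 9223.6 m.

H ≈ 9220 m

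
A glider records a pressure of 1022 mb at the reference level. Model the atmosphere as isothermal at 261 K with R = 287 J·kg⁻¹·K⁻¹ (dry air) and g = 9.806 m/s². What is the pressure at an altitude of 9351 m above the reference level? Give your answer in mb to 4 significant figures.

Scale height: H = RT/g = 287 × 261 / 9.806 = 7638.9 m.
Barometric formula: P = P₀ exp(−z/H).
z/H = 9351.0/7638.9 = 1.2241; exp(−1.2241) = 0.29402.
P = 1022 × 0.29402 = 300.49 mb.

P ≈ 300.5 mb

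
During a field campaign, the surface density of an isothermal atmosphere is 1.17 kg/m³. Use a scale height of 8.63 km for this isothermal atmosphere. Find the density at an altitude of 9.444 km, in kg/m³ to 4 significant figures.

In an isothermal atmosphere, density decays like pressure: ρ = ρ₀ exp(−z/H).
z/H = 9444.0/8630.0 = 1.0943; exp(−1.0943) = 0.33477.
ρ = 1.17 × 0.33477 = 0.39168 kg/m³.

ρ ≈ 0.3917 kg/m³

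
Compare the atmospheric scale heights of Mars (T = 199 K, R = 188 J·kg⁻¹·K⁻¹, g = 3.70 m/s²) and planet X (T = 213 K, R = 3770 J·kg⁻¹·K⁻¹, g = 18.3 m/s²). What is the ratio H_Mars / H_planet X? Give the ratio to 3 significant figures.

H = RT/g for each body.
H_Mars = 188 × 199 / 3.70 = 10111 m.
H_planet X = 3770 × 213 / 18.3 = 43880 m.
H_Mars/H_planet X = 10111/43880 = 0.23042.

H_Mars/H_planet X ≈ 0.230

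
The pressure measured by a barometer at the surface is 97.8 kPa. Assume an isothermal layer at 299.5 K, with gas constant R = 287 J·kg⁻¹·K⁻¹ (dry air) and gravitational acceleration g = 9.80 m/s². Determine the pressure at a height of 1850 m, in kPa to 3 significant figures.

Scale height: H = RT/g = 287 × 299.5 / 9.80 = 8771.1 m.
Barometric formula: P = P₀ exp(−z/H).
z/H = 1850.0/8771.1 = 0.21092; exp(−0.21092) = 0.80984.
P = 97.8 × 0.80984 = 79.202 kPa.

P ≈ 79.2 kPa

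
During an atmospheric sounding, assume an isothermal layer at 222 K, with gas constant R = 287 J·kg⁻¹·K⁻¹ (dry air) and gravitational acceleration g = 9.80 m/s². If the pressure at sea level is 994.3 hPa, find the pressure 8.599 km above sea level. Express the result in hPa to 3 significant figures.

Scale height: H = RT/g = 287 × 222 / 9.80 = 6501.4 m.
Barometric formula: P = P₀ exp(−z/H).
z/H = 8599.0/6501.4 = 1.3226; exp(−1.3226) = 0.26644.
P = 994.3 × 0.26644 = 264.92 hPa.

P ≈ 265 hPa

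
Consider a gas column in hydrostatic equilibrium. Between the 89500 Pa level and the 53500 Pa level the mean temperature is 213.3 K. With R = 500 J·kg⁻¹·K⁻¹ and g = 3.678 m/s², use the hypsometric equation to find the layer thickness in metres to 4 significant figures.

Δz ≈ 14920 m

Hypsometric equation: Δz = (R T̄/g) ln(P₁/P₂).
R T̄/g = 500 × 213.3 / 3.678 = 28997 m.
ln(89500/53500) = ln(1.6729) = 0.51456.
Δz = 28997 × 0.51456 = 14921 m.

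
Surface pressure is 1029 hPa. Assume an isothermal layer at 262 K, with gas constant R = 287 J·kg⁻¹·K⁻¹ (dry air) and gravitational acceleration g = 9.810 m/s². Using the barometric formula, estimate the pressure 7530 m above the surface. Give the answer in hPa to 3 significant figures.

Scale height: H = RT/g = 287 × 262 / 9.810 = 7665.0 m.
Barometric formula: P = P₀ exp(−z/H).
z/H = 7530.0/7665.0 = 0.98239; exp(−0.98239) = 0.37442.
P = 1029 × 0.37442 = 385.28 hPa.

P ≈ 385 hPa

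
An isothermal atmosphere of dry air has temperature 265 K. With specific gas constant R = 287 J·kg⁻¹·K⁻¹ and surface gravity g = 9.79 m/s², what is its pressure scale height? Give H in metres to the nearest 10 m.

The scale height of an isothermal atmosphere is H = RT/g.
H = 287 × 265 / 9.79 = 76055/9.79 = 7768.6 m.

H ≈ 7770 m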